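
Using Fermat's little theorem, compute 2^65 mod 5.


Fermat's little theorem: if p is prime and gcd(a,p)=1, then a^(p-1) ≡ 1 (mod p)
p = 5 is prime, gcd(2,5) = 1
Reduce exponent: 65 mod 4 = 1
So 2^65 ≡ 2^1 (mod 5)
2^1 mod 5 = 2

2^65 ≡ 2 (mod 5)


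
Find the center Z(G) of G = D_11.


Z(G) = {g ∈ G | gx = xg for all x ∈ G}
For odd n, Z(D_n) = {e}: no nontrivial rotation commutes with all reflections

Z(D_11) = {e}


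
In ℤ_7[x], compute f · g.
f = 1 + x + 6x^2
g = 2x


Expand and collect like terms; reduce coefficients mod 7:
x^0: 1·0 = 0 ≡ 0 (mod 7)
x^1: 1·2 + 1·0 = 2 ≡ 2 (mod 7)
x^2: 1·2 + 6·0 = 2 ≡ 2 (mod 7)
x^3: 6·2 = 12 ≡ 5 (mod 7)
Result: 2x + 2x^2 + 5x^3

f · g = 2x + 2x^2 + 5x^3


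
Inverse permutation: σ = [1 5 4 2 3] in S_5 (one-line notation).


To find σ⁻¹, swap domain and range:
σ(1) = 1 → σ⁻¹(1) = 1
σ(2) = 5 → σ⁻¹(5) = 2
σ(3) = 4 → σ⁻¹(4) = 3
σ(4) = 2 → σ⁻¹(2) = 4
σ(5) = 3 → σ⁻¹(3) = 5

σ⁻¹ = [1 4 5 3 2]


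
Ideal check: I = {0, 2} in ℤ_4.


Check ideal conditions for I = {0, 2} in ℤ_4:
(1) I is an additive subgroup? Yes
(2) For r ∈ ℤ_4 and a ∈ I: r·a ∈ I? Yes

Yes, I is an ideal of ℤ_4


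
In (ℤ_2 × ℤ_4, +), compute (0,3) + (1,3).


Operation: componentwise addition mod (2, 4)
(0,3) + (1,3) = ((a₁+b₁) mod 2, (a₂+b₂) mod 4) with a = (0,3), b = (1,3)

(0,3) + (1,3) = (1,2)


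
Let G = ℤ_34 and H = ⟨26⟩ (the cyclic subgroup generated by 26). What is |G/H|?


|⟨26⟩| = n / gcd(26, 34) = 34 / 2 = 17
H is normal (ℤ_34 is abelian).
|G/H| = |G| / |H| = 34 / 17 = 2

|G/H| = 2


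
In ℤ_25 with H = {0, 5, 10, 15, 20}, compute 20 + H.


20 + H = {20 + h (mod 25) : h ∈ H}
20+0=20, 20+5=0, 20+10=5, 20+15=10, 20+20=15
20 + H = {0, 5, 10, 15, 20} = 0 + H

20 + H = {0, 5, 10, 15, 20}


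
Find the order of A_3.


|A_n| = n!/2 (even permutations)
|A_3| = 3!/2 = 6/2 = 3

|A_3| = 3


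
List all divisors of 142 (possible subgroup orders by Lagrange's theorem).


Lagrange's theorem: |H| divides |G|
|G| = 142
Divisors of 142: 1, 2, 71, 142

Possible subgroup orders: {1, 2, 71, 142}


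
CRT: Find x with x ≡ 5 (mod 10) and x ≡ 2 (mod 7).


m₁ = 10, m₂ = 7, gcd = 1, so CRT applies. M = m₁·m₂ = 70
Let M₁ = M/m₁ = 7, M₂ = M/m₂ = 10
Find y₁ ≡ M₁⁻¹ (mod m₁): 7⁻¹ ≡ 3 (mod 10)
Find y₂ ≡ M₂⁻¹ (mod m₂): 10⁻¹ ≡ 5 (mod 7)
x = a₁·M₁·y₁ + a₂·M₂·y₂ = 5·7·3 + 2·10·5 = 205
Reduce mod 70: x ≡ 65
Check: 65 mod 10 = 5 ✓, 65 mod 7 = 2 ✓

x ≡ 65 (mod 70)


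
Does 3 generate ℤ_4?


g generates ℤ_n iff gcd(g, n) = 1
gcd(3, 4) = 1
Since gcd = 1, 3 is a generator.

Yes, 3 generates ℤ_4


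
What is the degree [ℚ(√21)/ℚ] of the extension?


√21 has minimal polynomial x² - 21 (irreducible over ℚ since 21 is squarefree)

[ℚ(√21)/ℚ] = 2


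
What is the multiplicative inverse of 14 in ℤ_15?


Use the extended Euclidean algorithm to write 1 = 14·s + 15·t; then s mod 15 is the inverse.
Euclidean algorithm:
  14 = 0·15 + 14
  15 = 1·14 + 1
  14 = 14·1 + 0
gcd(14,15) = 1
Back-substitution gives: 14·(-1) + 15·(1) = 1
So 14⁻¹ ≡ -1 ≡ 14 (mod 15)
Check: 14 × 14 = 196 ≡ 1 (mod 15) ✓

14⁻¹ ≡ 14 (mod 15)


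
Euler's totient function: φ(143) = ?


Factor n: 143 = 11 × 13
φ(n) = n · ∏(1 - 1/p) over distinct primes p | n
φ(143) = 143 · (1 - 1/11) · (1 - 1/13) = 120

φ(143) = 120


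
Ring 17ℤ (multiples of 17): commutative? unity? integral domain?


17ℤ is a commutative ring under +,× but has no multiplicative identity (1 ∉ 17ℤ); it has no zero divisors, but without unity it is not an integral domain
Commutative: Yes
Integral domain: No
Has unity: No

17ℤ (multiples of 17): Commutative=Yes, Unity=No


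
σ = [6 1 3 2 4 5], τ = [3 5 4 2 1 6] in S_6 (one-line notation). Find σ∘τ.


σ∘τ: apply τ first, then σ
1 →τ 3 →σ 3
2 →τ 5 →σ 4
3 →τ 4 →σ 2
4 →τ 2 →σ 1
5 →τ 1 →σ 6
6 →τ 6 →σ 5

σ∘τ = [3 4 2 1 6 5]


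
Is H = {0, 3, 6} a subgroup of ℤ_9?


Subgroup test for H = {0, 3, 6} in (ℤ_9, +):
(1) 0 ∈ H? Yes
(2) Closure: for all a,b ∈ H, (a+b) mod 9 ∈ H? Yes
(3) Inverses: for all a ∈ H, -a mod 9 ∈ H? Yes

Yes, H is a subgroup of ℤ_9


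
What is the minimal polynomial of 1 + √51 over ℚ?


Let α = 1 + √51. Then α - 1 = √51, so (α - 1)² = 51, giving α² - 2α - 50 = 0. Degree 2 and α ∉ ℚ, so this is the minimal polynomial.

Minimal polynomial: x² - 2x - 50


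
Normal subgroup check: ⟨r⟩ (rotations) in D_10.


H = ⟨r⟩ (rotations) in D_10
The rotation subgroup ⟨r⟩ has index 2 in D_10, so it is normal

Yes, normal subgroup


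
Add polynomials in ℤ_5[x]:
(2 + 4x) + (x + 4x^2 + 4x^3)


Add coefficients mod 5:
x^0: 2 + 0 = 2 (mod 5)
x^1: 4 + 1 = 0 (mod 5)
x^2: 0 + 4 = 4 (mod 5)
x^3: 0 + 4 = 4 (mod 5)
Result: 2 + 4x^2 + 4x^3

f + g = 2 + 4x^2 + 4x^3


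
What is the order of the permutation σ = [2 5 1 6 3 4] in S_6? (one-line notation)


Cycle decomposition: (1 2 5 3) (4 6)
Cycle lengths: 4, 2
Order = lcm(4, 2) = 4

ord(σ) = 4


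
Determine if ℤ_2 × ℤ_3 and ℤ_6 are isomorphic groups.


Comparing ℤ_2 × ℤ_3 and ℤ_6:
gcd(2,3) = 1, so ℤ_2 × ℤ_3 ≅ ℤ_6 (CRT)

Yes, ℤ_2 × ℤ_3 ≅ ℤ_6


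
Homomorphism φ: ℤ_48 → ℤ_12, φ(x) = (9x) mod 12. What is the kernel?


Kernel = preimage of identity
ker(φ) = {x ∈ ℤ_48 : 9x ≡ 0 (mod 12)}. Since 12 | 48, φ is well-defined. The kernel is the cyclic subgroup ⟨4⟩ of ℤ_48 (order 12), i.e. {0, 4, 8, 12, 16, 20, 24, 28, 32, 36, 40, 44}

ker(φ) = {0, 4, 8, 12, 16, 20, 24, 28, 32, 36, 40, 44}


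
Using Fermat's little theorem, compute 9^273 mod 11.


Fermat's little theorem: if p is prime and gcd(a,p)=1, then a^(p-1) ≡ 1 (mod p)
p = 11 is prime, gcd(9,11) = 1
Reduce exponent: 273 mod 10 = 3
So 9^273 ≡ 9^3 (mod 11)
9^3 mod 11 = 3

9^273 ≡ 3 (mod 11)


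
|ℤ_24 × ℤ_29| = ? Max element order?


|ℤ_24 × ℤ_29| = 24 × 29 = 696
Max element order = lcm(24,29) = 696
Cyclic? Yes (gcd=1)

|ℤ_24×ℤ_29| = 696, max element order = 696


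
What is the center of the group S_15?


Z(G) = {g ∈ G | gx = xg for all x ∈ G}
S_n is non-abelian for n ≥ 3; Z(S_15) is trivial

Z(S_15) = {e}


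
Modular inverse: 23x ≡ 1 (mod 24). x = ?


Use the extended Euclidean algorithm to write 1 = 23·s + 24·t; then s mod 24 is the inverse.
Euclidean algorithm:
  23 = 0·24 + 23
  24 = 1·23 + 1
  23 = 23·1 + 0
gcd(23,24) = 1
Back-substitution gives: 23·(-1) + 24·(1) = 1
So 23⁻¹ ≡ -1 ≡ 23 (mod 24)
Check: 23 × 23 = 529 ≡ 1 (mod 24) ✓

23⁻¹ ≡ 23 (mod 24)


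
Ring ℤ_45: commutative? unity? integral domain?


ℤ_45 is a commutative ring with unity 1; 45 = 3×15 is composite, so 3·15 ≡ 0 gives zero divisors (not an integral domain)
Commutative: Yes
Integral domain: No
Has unity: Yes

ℤ_45: Commutative=Yes, Unity=Yes


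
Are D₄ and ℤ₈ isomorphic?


Comparing D₄ and ℤ₈:
D₄ is non-abelian, ℤ₈ is abelian

No, D₄ ≇ ℤ₈


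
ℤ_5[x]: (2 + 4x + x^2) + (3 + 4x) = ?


Add coefficients mod 5:
x^0: 2 + 3 = 0 (mod 5)
x^1: 4 + 4 = 3 (mod 5)
x^2: 1 + 0 = 1 (mod 5)
Result: 3x + x^2

f + g = 3x + x^2


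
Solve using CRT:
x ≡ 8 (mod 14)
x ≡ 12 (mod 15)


m₁ = 14, m₂ = 15, gcd = 1, so CRT applies. M = m₁·m₂ = 210
Let M₁ = M/m₁ = 15, M₂ = M/m₂ = 14
Find y₁ ≡ M₁⁻¹ (mod m₁): 15⁻¹ ≡ 1 (mod 14)
Find y₂ ≡ M₂⁻¹ (mod m₂): 14⁻¹ ≡ 14 (mod 15)
x = a₁·M₁·y₁ + a₂·M₂·y₂ = 8·15·1 + 12·14·14 = 2472
Reduce mod 210: x ≡ 162
Check: 162 mod 14 = 8 ✓, 162 mod 15 = 12 ✓

x ≡ 162 (mod 210)


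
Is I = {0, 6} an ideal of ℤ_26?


Check ideal conditions for I = {0, 6} in ℤ_26:
(1) I is an additive subgroup? No
(2) For r ∈ ℤ_26 and a ∈ I: r·a ∈ I? No  [counterexample: r=2, a=6, r·a mod 26 = 12 ∉ I]

No, I is not an ideal of ℤ_26


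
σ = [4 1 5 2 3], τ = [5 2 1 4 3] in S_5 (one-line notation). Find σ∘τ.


σ∘τ: apply τ first, then σ
1 →τ 5 →σ 3
2 →τ 2 →σ 1
3 →τ 1 →σ 4
4 →τ 4 →σ 2
5 →τ 3 →σ 5

σ∘τ = [3 1 4 2 5]


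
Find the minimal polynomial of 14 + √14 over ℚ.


Let α = 14 + √14. Then α - 14 = √14, so (α - 14)² = 14, giving α² - 28α + 182 = 0. Degree 2 and α ∉ ℚ, so this is the minimal polynomial.

Minimal polynomial: x² - 28x + 182


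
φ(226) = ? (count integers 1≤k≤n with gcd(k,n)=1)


Factor n: 226 = 2 × 113
φ(n) = n · ∏(1 - 1/p) over distinct primes p | n
φ(226) = 226 · (1 - 1/2) · (1 - 1/113) = 112

φ(226) = 112


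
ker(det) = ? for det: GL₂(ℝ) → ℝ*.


Kernel = preimage of identity
ker(det) = {A | det(A) = 1} = SL₂(ℝ)

ker(det) = SL₂(ℝ)


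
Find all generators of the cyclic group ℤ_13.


g generates ℤ_n iff gcd(g,n) = 1
Checking each g ∈ {1,...,12}:
gcd(1,13) = 1
gcd(2,13) = 1
gcd(3,13) = 1
gcd(4,13) = 1
gcd(5,13) = 1
gcd(6,13) = 1
gcd(7,13) = 1
gcd(8,13) = 1
gcd(9,13) = 1
gcd(10,13) = 1
gcd(11,13) = 1
gcd(12,13) = 1
Generators: {1, 2, 3, 4, 5, 6, 7, 8, 9, 10, 11, 12}
Number of generators = φ(13) = 12

Generators of ℤ_13 = {1, 2, 3, 4, 5, 6, 7, 8, 9, 10, 11, 12}


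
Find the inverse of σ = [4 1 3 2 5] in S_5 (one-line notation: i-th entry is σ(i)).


To find σ⁻¹, swap domain and range:
σ(1) = 4 → σ⁻¹(4) = 1
σ(2) = 1 → σ⁻¹(1) = 2
σ(3) = 3 → σ⁻¹(3) = 3
σ(4) = 2 → σ⁻¹(2) = 4
σ(5) = 5 → σ⁻¹(5) = 5

σ⁻¹ = [2 4 3 1 5]


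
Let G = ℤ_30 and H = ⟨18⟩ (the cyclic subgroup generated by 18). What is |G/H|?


|⟨18⟩| = n / gcd(18, 30) = 30 / 6 = 5
H is normal (ℤ_30 is abelian).
|G/H| = |G| / |H| = 30 / 5 = 6

|G/H| = 6


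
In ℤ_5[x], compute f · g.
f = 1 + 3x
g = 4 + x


Expand and collect like terms; reduce coefficients mod 5:
x^0: 1·4 = 4 ≡ 4 (mod 5)
x^1: 1·1 + 3·4 = 13 ≡ 3 (mod 5)
x^2: 3·1 = 3 ≡ 3 (mod 5)
Result: 4 + 3x + 3x^2

f · g = 4 + 3x + 3x^2


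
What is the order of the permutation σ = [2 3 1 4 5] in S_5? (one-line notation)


Cycle decomposition: (1 2 3)
Cycle lengths: 3
Order = lcm(3) = 3

ord(σ) = 3


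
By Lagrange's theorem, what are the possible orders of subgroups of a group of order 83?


Lagrange's theorem: |H| divides |G|
|G| = 83
Divisors of 83: 1, 83

Possible subgroup orders: {1, 83}


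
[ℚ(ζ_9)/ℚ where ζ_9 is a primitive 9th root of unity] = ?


[ℚ(ζ_n):ℚ] = deg Φ_n(x) = φ(n). Here φ(9) = 6

[ℚ(ζ_9)/ℚ where ζ_9 is a primitive 9th root of unity] = 6


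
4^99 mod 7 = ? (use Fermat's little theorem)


Fermat's little theorem: if p is prime and gcd(a,p)=1, then a^(p-1) ≡ 1 (mod p)
p = 7 is prime, gcd(4,7) = 1
Reduce exponent: 99 mod 6 = 3
So 4^99 ≡ 4^3 (mod 7)
4^3 mod 7 = 1

4^99 ≡ 1 (mod 7)


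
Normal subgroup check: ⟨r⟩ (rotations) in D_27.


H = ⟨r⟩ (rotations) in D_27
The rotation subgroup ⟨r⟩ has index 2 in D_27, so it is normal

Yes, normal subgroup


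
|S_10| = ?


|S_n| = n! (number of permutations of n symbols)
|S_10| = 10! = 3628800

|S_10| = 3628800


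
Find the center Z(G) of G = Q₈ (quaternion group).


Z(G) = {g ∈ G | gx = xg for all x ∈ G}
In Q₈ = {±1, ±i, ±j, ±k}, only ±1 commute with every element

Z(Q₈ (quaternion group)) = {1, -1}


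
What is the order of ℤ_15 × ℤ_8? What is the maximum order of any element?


|ℤ_15 × ℤ_8| = 15 × 8 = 120
Max element order = lcm(15,8) = 120
Cyclic? Yes (gcd=1)

|ℤ_15×ℤ_8| = 120, max element order = 120


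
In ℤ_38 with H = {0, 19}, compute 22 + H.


22 + H = {22 + h (mod 38) : h ∈ H}
22+0=22, 22+19=3
22 + H = {3, 22} = 3 + H

22 + H = {3, 22}


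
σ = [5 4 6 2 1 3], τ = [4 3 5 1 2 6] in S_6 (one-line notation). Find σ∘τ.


σ∘τ: apply τ first, then σ
1 →τ 4 →σ 2
2 →τ 3 →σ 6
3 →τ 5 →σ 1
4 →τ 1 →σ 5
5 →τ 2 →σ 4
6 →τ 6 →σ 3

σ∘τ = [2 6 1 5 4 3]


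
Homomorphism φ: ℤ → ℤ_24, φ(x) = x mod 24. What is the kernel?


Kernel = preimage of identity
ker(φ) = {x ∈ ℤ : x ≡ 0 (mod 24)} = 24ℤ = {0, ±24, ±48, ...}

ker(φ) = 24ℤ


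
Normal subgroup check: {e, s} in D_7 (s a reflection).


H = {e, s} in D_7 (s a reflection)
r·s·r⁻¹ = sr⁻² ≠ s for n ≥ 3, so {e, s} is not closed under conjugation

No, not a normal subgroup


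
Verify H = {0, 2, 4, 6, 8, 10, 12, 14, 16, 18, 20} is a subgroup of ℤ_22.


Subgroup test for H = {0, 2, 4, 6, 8, 10, 12, 14, 16, 18, 20} in (ℤ_22, +):
(1) 0 ∈ H? Yes
(2) Closure: for all a,b ∈ H, (a+b) mod 22 ∈ H? Yes
(3) Inverses: for all a ∈ H, -a mod 22 ∈ H? Yes

Yes, H is a subgroup of ℤ_22


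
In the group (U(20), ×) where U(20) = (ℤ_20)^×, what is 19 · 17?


Operation: multiplication mod 20
19 · 17 = (a × b) mod 20 with a = 19, b = 17

19 · 17 = 3


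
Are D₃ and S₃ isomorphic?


Comparing D₃ and S₃:
Both are the unique non-abelian group of order 6

Yes, D₃ ≅ S₃


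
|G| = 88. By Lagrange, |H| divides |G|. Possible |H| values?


Lagrange's theorem: |H| divides |G|
|G| = 88
Divisors of 88: 1, 2, 4, 8, 11, 22, 44, 88

Possible subgroup orders: {1, 2, 4, 8, 11, 22, 44, 88}


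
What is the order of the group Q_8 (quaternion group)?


Q_8 = {±1, ±i, ±j, ±k}
|Q_8| = 8

|Q_8 (quaternion group)| = 8


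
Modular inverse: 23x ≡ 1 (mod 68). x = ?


Use the extended Euclidean algorithm to write 1 = 23·s + 68·t; then s mod 68 is the inverse.
Euclidean algorithm:
  23 = 0·68 + 23
  68 = 2·23 + 22
  23 = 1·22 + 1
  22 = 22·1 + 0
gcd(23,68) = 1
Back-substitution gives: 23·(3) + 68·(-1) = 1
So 23⁻¹ ≡ 3 ≡ 3 (mod 68)
Check: 23 × 3 = 69 ≡ 1 (mod 68) ✓

23⁻¹ ≡ 3 (mod 68)


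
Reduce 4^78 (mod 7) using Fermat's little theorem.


Fermat's little theorem: if p is prime and gcd(a,p)=1, then a^(p-1) ≡ 1 (mod p)
p = 7 is prime, gcd(4,7) = 1
Reduce exponent: 78 mod 6 = 0
So 4^78 ≡ 4^0 (mod 7)
4^0 = 1

4^78 ≡ 1 (mod 7)


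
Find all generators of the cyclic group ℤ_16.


g generates ℤ_n iff gcd(g,n) = 1
Checking each g ∈ {1,...,15}:
gcd(1,16) = 1
gcd(2,16) = 2
gcd(3,16) = 1
gcd(4,16) = 4
gcd(5,16) = 1
gcd(6,16) = 2
gcd(7,16) = 1
gcd(8,16) = 8
gcd(9,16) = 1
gcd(10,16) = 2
gcd(11,16) = 1
gcd(12,16) = 4
gcd(13,16) = 1
gcd(14,16) = 2
gcd(15,16) = 1
Generators: {1, 3, 5, 7, 9, 11, 13, 15}
Number of generators = φ(16) = 8

Generators of ℤ_16 = {1, 3, 5, 7, 9, 11, 13, 15}


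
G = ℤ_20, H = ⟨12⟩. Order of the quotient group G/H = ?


|⟨12⟩| = n / gcd(12, 20) = 20 / 4 = 5
H is normal (ℤ_20 is abelian).
|G/H| = |G| / |H| = 20 / 5 = 4

|G/H| = 4


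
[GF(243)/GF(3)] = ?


GF(243) = GF(3^5), so the extension degree is 5

[GF(243)/GF(3)] = 5


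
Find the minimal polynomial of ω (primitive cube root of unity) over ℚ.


ω satisfies x² + x + 1 = 0 (the cyclotomic polynomial Φ₃)

Minimal polynomial: x² + x + 1


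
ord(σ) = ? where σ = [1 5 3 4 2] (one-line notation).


Cycle decomposition: (2 5)
Cycle lengths: 2
Order = lcm(2) = 2

ord(σ) = 2


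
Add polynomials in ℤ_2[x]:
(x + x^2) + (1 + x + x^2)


Add coefficients mod 2:
x^0: 0 + 1 = 1 (mod 2)
x^1: 1 + 1 = 0 (mod 2)
x^2: 1 + 1 = 0 (mod 2)
Result: 1

f + g = 1


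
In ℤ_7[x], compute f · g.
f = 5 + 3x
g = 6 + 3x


Expand and collect like terms; reduce coefficients mod 7:
x^0: 5·6 = 30 ≡ 2 (mod 7)
x^1: 5·3 + 3·6 = 33 ≡ 5 (mod 7)
x^2: 3·3 = 9 ≡ 2 (mod 7)
Result: 2 + 5x + 2x^2

f · g = 2 + 5x + 2x^2


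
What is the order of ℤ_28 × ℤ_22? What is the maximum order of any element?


|ℤ_28 × ℤ_22| = 28 × 22 = 616
Max element order = lcm(28,22) = 308
Cyclic? No (gcd=2)

|ℤ_28×ℤ_22| = 616, max element order = 308


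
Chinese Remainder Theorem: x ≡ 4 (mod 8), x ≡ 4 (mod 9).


m₁ = 8, m₂ = 9, gcd = 1, so CRT applies. M = m₁·m₂ = 72
Let M₁ = M/m₁ = 9, M₂ = M/m₂ = 8
Find y₁ ≡ M₁⁻¹ (mod m₁): 9⁻¹ ≡ 1 (mod 8)
Find y₂ ≡ M₂⁻¹ (mod m₂): 8⁻¹ ≡ 8 (mod 9)
x = a₁·M₁·y₁ + a₂·M₂·y₂ = 4·9·1 + 4·8·8 = 292
Reduce mod 72: x ≡ 4
Check: 4 mod 8 = 4 ✓, 4 mod 9 = 4 ✓

x ≡ 4 (mod 72)


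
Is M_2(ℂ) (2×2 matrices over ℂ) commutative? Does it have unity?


Matrix multiplication is non-commutative for n ≥ 2; the identity matrix I is the unity; singular matrices give zero divisors, so not an integral domain
Commutative: No
Integral domain: No
Has unity: Yes

M_2(ℂ) (2×2 matrices over ℂ): Commutative=No, Unity=Yes


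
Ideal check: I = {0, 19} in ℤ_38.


Check ideal conditions for I = {0, 19} in ℤ_38:
(1) I is an additive subgroup? Yes
(2) For r ∈ ℤ_38 and a ∈ I: r·a ∈ I? Yes

Yes, I is an ideal of ℤ_38


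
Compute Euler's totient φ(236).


Factor n: 236 = 2^2 × 59
φ(n) = n · ∏(1 - 1/p) over distinct primes p | n
φ(236) = 236 · (1 - 1/2) · (1 - 1/59) = 116

φ(236) = 116


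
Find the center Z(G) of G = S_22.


Z(G) = {g ∈ G | gx = xg for all x ∈ G}
S_n is non-abelian for n ≥ 3; Z(S_22) is trivial

Z(S_22) = {e}


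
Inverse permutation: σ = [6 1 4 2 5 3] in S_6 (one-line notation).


To find σ⁻¹, swap domain and range:
σ(1) = 6 → σ⁻¹(6) = 1
σ(2) = 1 → σ⁻¹(1) = 2
σ(3) = 4 → σ⁻¹(4) = 3
σ(4) = 2 → σ⁻¹(2) = 4
σ(5) = 5 → σ⁻¹(5) = 5
σ(6) = 3 → σ⁻¹(3) = 6

σ⁻¹ = [2 4 6 3 5 1]


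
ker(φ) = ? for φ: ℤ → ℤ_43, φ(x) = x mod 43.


Kernel = preimage of identity
ker(φ) = {x ∈ ℤ : x ≡ 0 (mod 43)} = 43ℤ = {0, ±43, ±86, ...}

ker(φ) = 43ℤ


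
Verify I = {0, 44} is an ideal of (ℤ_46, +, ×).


Check ideal conditions for I = {0, 44} in ℤ_46:
(1) I is an additive subgroup? No
(2) For r ∈ ℤ_46 and a ∈ I: r·a ∈ I? No  [counterexample: r=2, a=44, r·a mod 46 = 42 ∉ I]

No, I is not an ideal of ℤ_46


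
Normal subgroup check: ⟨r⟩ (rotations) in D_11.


H = ⟨r⟩ (rotations) in D_11
The rotation subgroup ⟨r⟩ has index 2 in D_11, so it is normal

Yes, normal subgroup


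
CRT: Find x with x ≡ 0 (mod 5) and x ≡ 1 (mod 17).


m₁ = 5, m₂ = 17, gcd = 1, so CRT applies. M = m₁·m₂ = 85
Let M₁ = M/m₁ = 17, M₂ = M/m₂ = 5
Find y₁ ≡ M₁⁻¹ (mod m₁): 17⁻¹ ≡ 3 (mod 5)
Find y₂ ≡ M₂⁻¹ (mod m₂): 5⁻¹ ≡ 7 (mod 17)
x = a₁·M₁·y₁ + a₂·M₂·y₂ = 0·17·3 + 1·5·7 = 35
Reduce mod 85: x ≡ 35
Check: 35 mod 5 = 0 ✓, 35 mod 17 = 1 ✓

x ≡ 35 (mod 85)


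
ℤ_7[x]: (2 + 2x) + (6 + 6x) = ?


Add coefficients mod 7:
x^0: 2 + 6 = 1 (mod 7)
x^1: 2 + 6 = 1 (mod 7)
Result: 1 + x

f + g = 1 + x


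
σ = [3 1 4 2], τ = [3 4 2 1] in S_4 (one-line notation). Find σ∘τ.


σ∘τ: apply τ first, then σ
1 →τ 3 →σ 4
2 →τ 4 →σ 2
3 →τ 2 →σ 1
4 →τ 1 →σ 3

σ∘τ = [4 2 1 3]


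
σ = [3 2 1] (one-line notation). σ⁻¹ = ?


To find σ⁻¹, swap domain and range:
σ(1) = 3 → σ⁻¹(3) = 1
σ(2) = 2 → σ⁻¹(2) = 2
σ(3) = 1 → σ⁻¹(1) = 3

σ⁻¹ = [3 2 1]


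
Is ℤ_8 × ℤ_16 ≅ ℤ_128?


Comparing ℤ_8 × ℤ_16 and ℤ_128:
gcd(8,16) = 8 ≠ 1. Max element order in ℤ_8×ℤ_16 is lcm(8,16) = 16 < 128, so it has no element of order 128

No, ℤ_8 × ℤ_16 ≇ ℤ_128


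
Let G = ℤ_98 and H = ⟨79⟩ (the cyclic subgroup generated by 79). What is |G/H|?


|⟨79⟩| = n / gcd(79, 98) = 98 / 1 = 98
H is normal (ℤ_98 is abelian).
|G/H| = |G| / |H| = 98 / 98 = 1

|G/H| = 1


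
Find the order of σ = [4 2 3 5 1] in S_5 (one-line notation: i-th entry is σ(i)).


Cycle decomposition: (1 4 5)
Cycle lengths: 3
Order = lcm(3) = 3

ord(σ) = 3


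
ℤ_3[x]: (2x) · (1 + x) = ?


Expand and collect like terms; reduce coefficients mod 3:
x^0: 0·1 = 0 ≡ 0 (mod 3)
x^1: 0·1 + 2·1 = 2 ≡ 2 (mod 3)
x^2: 2·1 = 2 ≡ 2 (mod 3)
Result: 2x + 2x^2

f · g = 2x + 2x^2


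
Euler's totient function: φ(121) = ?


Factor n: 121 = 11^2
φ(n) = n · ∏(1 - 1/p) over distinct primes p | n
φ(121) = 121 · (1 - 1/11) = 110

φ(121) = 110


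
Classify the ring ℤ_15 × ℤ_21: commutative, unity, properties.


Direct product ring; commutative with unity (1,1); but (1,0)·(0,1) = (0,0) gives zero divisors, so not an integral domain
Commutative: Yes
Integral domain: No
Has unity: Yes

ℤ_15 × ℤ_21: Commutative=Yes, Unity=Yes


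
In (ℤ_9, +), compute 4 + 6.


Operation: addition mod 9
4 + 6 = (a + b) mod 9 with a = 4, b = 6

4 + 6 = 1


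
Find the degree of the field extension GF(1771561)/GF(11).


GF(1771561) = GF(11^6), so the extension degree is 6

[GF(1771561)/GF(11)] = 6


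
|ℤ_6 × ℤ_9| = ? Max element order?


|ℤ_6 × ℤ_9| = 6 × 9 = 54
Max element order = lcm(6,9) = 18
Cyclic? No (gcd=3)

|ℤ_6×ℤ_9| = 54, max element order = 18


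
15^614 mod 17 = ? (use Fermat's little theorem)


Fermat's little theorem: if p is prime and gcd(a,p)=1, then a^(p-1) ≡ 1 (mod p)
p = 17 is prime, gcd(15,17) = 1
Reduce exponent: 614 mod 16 = 6
So 15^614 ≡ 15^6 (mod 17)
15^6 mod 17 = 13

15^614 ≡ 13 (mod 17)


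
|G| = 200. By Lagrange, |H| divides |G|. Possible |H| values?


Lagrange's theorem: |H| divides |G|
|G| = 200
Divisors of 200: 1, 2, 4, 5, 8, 10, 20, 25, 40, 50, 100, 200

Possible subgroup orders: {1, 2, 4, 5, 8, 10, 20, 25, 40, 50, 100, 200}


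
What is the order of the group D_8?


|D_n| = 2n (n rotations and n reflections)
|D_8| = 2×8 = 16

|D_8| = 16


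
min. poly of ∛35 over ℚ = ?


∛35 satisfies x³ - 35 = 0, irreducible over ℚ (no rational root; 35 is not a perfect cube)

Minimal polynomial: x³ - 35


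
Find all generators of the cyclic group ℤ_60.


g generates ℤ_n iff gcd(g,n) = 1
Prime factors of 60: 2, 3, 5
Generators are g ∈ {1,...,59} not divisible by any of these primes.
Generators: {1, 7, 11, 13, 17, 19, 23, 29, 31, 37, 41, 43, 47, 49, 53, 59}
Number of generators = φ(60) = 16

Generators of ℤ_60 = {1, 7, 11, 13, 17, 19, 23, 29, 31, 37, 41, 43, 47, 49, 53, 59}


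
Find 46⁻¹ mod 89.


Use the extended Euclidean algorithm to write 1 = 46·s + 89·t; then s mod 89 is the inverse.
Euclidean algorithm:
  46 = 0·89 + 46
  89 = 1·46 + 43
  46 = 1·43 + 3
  43 = 14·3 + 1
  3 = 3·1 + 0
gcd(46,89) = 1
Back-substitution gives: 46·(-29) + 89·(15) = 1
So 46⁻¹ ≡ -29 ≡ 60 (mod 89)
Check: 46 × 60 = 2760 ≡ 1 (mod 89) ✓

46⁻¹ ≡ 60 (mod 89)


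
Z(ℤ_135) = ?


Z(G) = {g ∈ G | gx = xg for all x ∈ G}
ℤ_135 is abelian, so Z(G) = G

Z(ℤ_135) = ℤ_135


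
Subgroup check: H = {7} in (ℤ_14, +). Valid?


Subgroup test for H = {7} in (ℤ_14, +):
(1) 0 ∈ H? No
(2) Closure: for all a,b ∈ H, (a+b) mod 14 ∈ H? No  [counterexample: 7 + 7 = 0 ∉ H]
(3) Inverses: for all a ∈ H, -a mod 14 ∈ H? Yes

No, H is not a subgroup of ℤ_14


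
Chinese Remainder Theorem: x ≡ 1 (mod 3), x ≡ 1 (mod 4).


m₁ = 3, m₂ = 4, gcd = 1, so CRT applies. M = m₁·m₂ = 12
Let M₁ = M/m₁ = 4, M₂ = M/m₂ = 3
Find y₁ ≡ M₁⁻¹ (mod m₁): 4⁻¹ ≡ 1 (mod 3)
Find y₂ ≡ M₂⁻¹ (mod m₂): 3⁻¹ ≡ 3 (mod 4)
x = a₁·M₁·y₁ + a₂·M₂·y₂ = 1·4·1 + 1·3·3 = 13
Reduce mod 12: x ≡ 1
Check: 1 mod 3 = 1 ✓, 1 mod 4 = 1 ✓

x ≡ 1 (mod 12)


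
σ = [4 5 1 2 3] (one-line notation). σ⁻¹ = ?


To find σ⁻¹, swap domain and range:
σ(1) = 4 → σ⁻¹(4) = 1
σ(2) = 5 → σ⁻¹(5) = 2
σ(3) = 1 → σ⁻¹(1) = 3
σ(4) = 2 → σ⁻¹(2) = 4
σ(5) = 3 → σ⁻¹(3) = 5

σ⁻¹ = [3 4 5 1 2]


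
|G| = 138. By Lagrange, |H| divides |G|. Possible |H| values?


Lagrange's theorem: |H| divides |G|
|G| = 138
Divisors of 138: 1, 2, 3, 6, 23, 46, 69, 138

Possible subgroup orders: {1, 2, 3, 6, 23, 46, 69, 138}


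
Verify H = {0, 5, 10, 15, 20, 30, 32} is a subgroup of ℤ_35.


Subgroup test for H = {0, 5, 10, 15, 20, 30, 32} in (ℤ_35, +):
(1) 0 ∈ H? Yes
(2) Closure: for all a,b ∈ H, (a+b) mod 35 ∈ H? No  [counterexample: 5 + 20 = 25 ∉ H]
(3) Inverses: for all a ∈ H, -a mod 35 ∈ H? No

No, H is not a subgroup of ℤ_35


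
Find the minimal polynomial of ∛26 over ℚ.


∛26 satisfies x³ - 26 = 0, irreducible over ℚ (no rational root; 26 is not a perfect cube)

Minimal polynomial: x³ - 26


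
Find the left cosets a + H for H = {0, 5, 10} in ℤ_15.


H = {0, 5, 10}, |H| = 3
Number of cosets = |G|/|H| = 15/3 = 5
0 + H = {0, 5, 10}
1 + H = {1, 6, 11}
2 + H = {2, 7, 12}
3 + H = {3, 8, 13}
4 + H = {4, 9, 14}

Cosets: 0+H={0,5,10}; 1+H={1,6,11}; 2+H={2,7,12}; 3+H={3,8,13}; 4+H={4,9,14}


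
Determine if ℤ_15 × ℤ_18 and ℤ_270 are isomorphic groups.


Comparing ℤ_15 × ℤ_18 and ℤ_270:
gcd(15,18) = 3 ≠ 1. Max element order in ℤ_15×ℤ_18 is lcm(15,18) = 90 < 270, so it has no element of order 270

No, ℤ_15 × ℤ_18 ≇ ℤ_270


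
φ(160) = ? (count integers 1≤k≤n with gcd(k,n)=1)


Factor n: 160 = 2^5 × 5
φ(n) = n · ∏(1 - 1/p) over distinct primes p | n
φ(160) = 160 · (1 - 1/2) · (1 - 1/5) = 64

φ(160) = 64


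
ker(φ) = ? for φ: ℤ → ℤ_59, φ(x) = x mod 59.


Kernel = preimage of identity
ker(φ) = {x ∈ ℤ : x ≡ 0 (mod 59)} = 59ℤ = {0, ±59, ±118, ...}

ker(φ) = 59ℤ


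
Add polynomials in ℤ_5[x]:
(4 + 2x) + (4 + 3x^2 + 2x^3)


Add coefficients mod 5:
x^0: 4 + 4 = 3 (mod 5)
x^1: 2 + 0 = 2 (mod 5)
x^2: 0 + 3 = 3 (mod 5)
x^3: 0 + 2 = 2 (mod 5)
Result: 3 + 2x + 3x^2 + 2x^3

f + g = 3 + 2x + 3x^2 + 2x^3


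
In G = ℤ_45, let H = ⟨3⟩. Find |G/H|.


|⟨3⟩| = n / gcd(3, 45) = 45 / 3 = 15
H is normal (ℤ_45 is abelian).
|G/H| = |G| / |H| = 45 / 15 = 3

|G/H| = 3


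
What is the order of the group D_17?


|D_n| = 2n (n rotations and n reflections)
|D_17| = 2×17 = 34

|D_17| = 34


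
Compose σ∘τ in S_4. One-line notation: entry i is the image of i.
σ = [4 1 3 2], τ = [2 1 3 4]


σ∘τ: apply τ first, then σ
1 →τ 2 →σ 1
2 →τ 1 →σ 4
3 →τ 3 →σ 3
4 →τ 4 →σ 2

σ∘τ = [1 4 3 2]


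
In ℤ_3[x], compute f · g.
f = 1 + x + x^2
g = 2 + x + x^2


Expand and collect like terms; reduce coefficients mod 3:
x^0: 1·2 = 2 ≡ 2 (mod 3)
x^1: 1·1 + 1·2 = 3 ≡ 0 (mod 3)
x^2: 1·1 + 1·1 + 1·2 = 4 ≡ 1 (mod 3)
x^3: 1·1 + 1·1 = 2 ≡ 2 (mod 3)
x^4: 1·1 = 1 ≡ 1 (mod 3)
Result: 2 + x^2 + 2x^3 + x^4

f · g = 2 + x^2 + 2x^3 + x^4


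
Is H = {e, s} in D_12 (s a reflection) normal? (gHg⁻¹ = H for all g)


H = {e, s} in D_12 (s a reflection)
r·s·r⁻¹ = sr⁻² ≠ s for n ≥ 3, so {e, s} is not closed under conjugation

No, not a normal subgroup


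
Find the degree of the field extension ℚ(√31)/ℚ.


√31 has minimal polynomial x² - 31 (irreducible over ℚ since 31 is squarefree)

[ℚ(√31)/ℚ] = 2


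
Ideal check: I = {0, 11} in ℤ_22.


Check ideal conditions for I = {0, 11} in ℤ_22:
(1) I is an additive subgroup? Yes
(2) For r ∈ ℤ_22 and a ∈ I: r·a ∈ I? Yes

Yes, I is an ideal of ℤ_22


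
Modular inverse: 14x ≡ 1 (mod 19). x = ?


Use the extended Euclidean algorithm to write 1 = 14·s + 19·t; then s mod 19 is the inverse.
Euclidean algorithm:
  14 = 0·19 + 14
  19 = 1·14 + 5
  14 = 2·5 + 4
  5 = 1·4 + 1
  4 = 4·1 + 0
gcd(14,19) = 1
Back-substitution gives: 14·(-4) + 19·(3) = 1
So 14⁻¹ ≡ -4 ≡ 15 (mod 19)
Check: 14 × 15 = 210 ≡ 1 (mod 19) ✓

14⁻¹ ≡ 15 (mod 19)


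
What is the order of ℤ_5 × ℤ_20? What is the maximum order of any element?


|ℤ_5 × ℤ_20| = 5 × 20 = 100
Max element order = lcm(5,20) = 20
Cyclic? No (gcd=5)

|ℤ_5×ℤ_20| = 100, max element order = 20


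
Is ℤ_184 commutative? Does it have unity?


ℤ_184 is a commutative ring with unity 1; 184 = 2×92 is composite, so 2·92 ≡ 0 gives zero divisors (not an integral domain)
Commutative: Yes
Integral domain: No
Has unity: Yes

ℤ_184: Commutative=Yes, Unity=Yes


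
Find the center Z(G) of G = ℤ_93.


Z(G) = {g ∈ G | gx = xg for all x ∈ G}
ℤ_93 is abelian, so Z(G) = G

Z(ℤ_93) = ℤ_93


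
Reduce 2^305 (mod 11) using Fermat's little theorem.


Fermat's little theorem: if p is prime and gcd(a,p)=1, then a^(p-1) ≡ 1 (mod p)
p = 11 is prime, gcd(2,11) = 1
Reduce exponent: 305 mod 10 = 5
So 2^305 ≡ 2^5 (mod 11)
2^5 mod 11 = 10

2^305 ≡ 10 (mod 11)


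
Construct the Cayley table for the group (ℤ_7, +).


Elements: {0, 1, 2, 3, 4, 5, 6}
Operation: addition mod 7
Entry (a, b) = (a + b) mod 7

Cayley table:
  | 0 | 1 | 2 | 3 | 4 | 5 | 6
0 | 0 | 1 | 2 | 3 | 4 | 5 | 6
1 | 1 | 2 | 3 | 4 | 5 | 6 | 0
2 | 2 | 3 | 4 | 5 | 6 | 0 | 1
3 | 3 | 4 | 5 | 6 | 0 | 1 | 2
4 | 4 | 5 | 6 | 0 | 1 | 2 | 3
5 | 5 | 6 | 0 | 1 | 2 | 3 | 4
6 | 6 | 0 | 1 | 2 | 3 | 4 | 5


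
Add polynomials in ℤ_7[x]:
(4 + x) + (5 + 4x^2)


Add coefficients mod 7:
x^0: 4 + 5 = 2 (mod 7)
x^1: 1 + 0 = 1 (mod 7)
x^2: 0 + 4 = 4 (mod 7)
Result: 2 + x + 4x^2

f + g = 2 + x + 4x^2


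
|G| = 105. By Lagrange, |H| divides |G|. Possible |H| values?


Lagrange's theorem: |H| divides |G|
|G| = 105
Divisors of 105: 1, 3, 5, 7, 15, 21, 35, 105

Possible subgroup orders: {1, 3, 5, 7, 15, 21, 35, 105}


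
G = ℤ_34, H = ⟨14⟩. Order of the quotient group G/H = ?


|⟨14⟩| = n / gcd(14, 34) = 34 / 2 = 17
H is normal (ℤ_34 is abelian).
|G/H| = |G| / |H| = 34 / 17 = 2

|G/H| = 2


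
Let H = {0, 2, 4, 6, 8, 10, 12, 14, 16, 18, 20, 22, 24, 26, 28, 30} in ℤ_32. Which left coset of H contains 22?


22 + H = {22 + h (mod 32) : h ∈ H}
22+0=22, 22+2=24, 22+4=26, 22+6=28, 22+8=30, 22+10=0, 22+12=2, 22+14=4, 22+16=6, 22+18=8, 22+20=10, 22+22=12, 22+24=14, 22+26=16, 22+28=18, 22+30=20
22 + H = {0, 2, 4, 6, 8, 10, 12, 14, 16, 18, 20, 22, 24, 26, 28, 30} = 0 + H

22 + H = {0, 2, 4, 6, 8, 10, 12, 14, 16, 18, 20, 22, 24, 26, 28, 30}


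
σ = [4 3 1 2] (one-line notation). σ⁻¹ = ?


To find σ⁻¹, swap domain and range:
σ(1) = 4 → σ⁻¹(4) = 1
σ(2) = 3 → σ⁻¹(3) = 2
σ(3) = 1 → σ⁻¹(1) = 3
σ(4) = 2 → σ⁻¹(2) = 4

σ⁻¹ = [3 4 2 1]


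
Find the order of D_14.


|D_n| = 2n (n rotations and n reflections)
|D_14| = 2×14 = 28

|D_14| = 28


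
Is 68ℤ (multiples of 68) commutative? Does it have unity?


68ℤ is a commutative ring under +,× but has no multiplicative identity (1 ∉ 68ℤ); it has no zero divisors, but without unity it is not an integral domain
Commutative: Yes
Integral domain: No
Has unity: No

68ℤ (multiples of 68): Commutative=Yes, Unity=No


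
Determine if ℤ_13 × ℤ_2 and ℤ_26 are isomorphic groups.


Comparing ℤ_13 × ℤ_2 and ℤ_26:
gcd(13,2) = 1, so ℤ_13 × ℤ_2 ≅ ℤ_26 (CRT)

Yes, ℤ_13 × ℤ_2 ≅ ℤ_26


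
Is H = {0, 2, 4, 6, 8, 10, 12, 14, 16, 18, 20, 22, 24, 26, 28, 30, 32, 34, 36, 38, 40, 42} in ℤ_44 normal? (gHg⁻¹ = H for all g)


H = {0, 2, 4, 6, 8, 10, 12, 14, 16, 18, 20, 22, 24, 26, 28, 30, 32, 34, 36, 38, 40, 42} in ℤ_44
ℤ_44 is abelian; every subgroup of an abelian group is normal

Yes, normal subgroup


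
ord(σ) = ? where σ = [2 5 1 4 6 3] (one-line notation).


Cycle decomposition: (1 2 5 6 3)
Cycle lengths: 5
Order = lcm(5) = 5

ord(σ) = 5


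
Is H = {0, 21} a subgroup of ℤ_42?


Subgroup test for H = {0, 21} in (ℤ_42, +):
(1) 0 ∈ H? Yes
(2) Closure: for all a,b ∈ H, (a+b) mod 42 ∈ H? Yes
(3) Inverses: for all a ∈ H, -a mod 42 ∈ H? Yes

Yes, H is a subgroup of ℤ_42


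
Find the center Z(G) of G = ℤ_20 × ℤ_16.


Z(G) = {g ∈ G | gx = xg for all x ∈ G}
Direct product of abelian groups is abelian, so Z(G) = G

Z(ℤ_20 × ℤ_16) = ℤ_20 × ℤ_16


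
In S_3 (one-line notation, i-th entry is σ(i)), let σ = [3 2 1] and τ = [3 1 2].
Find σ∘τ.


σ∘τ: apply τ first, then σ
1 →τ 3 →σ 1
2 →τ 1 →σ 3
3 →τ 2 →σ 2

σ∘τ = [1 3 2]


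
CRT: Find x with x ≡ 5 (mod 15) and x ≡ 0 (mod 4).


m₁ = 15, m₂ = 4, gcd = 1, so CRT applies. M = m₁·m₂ = 60
Let M₁ = M/m₁ = 4, M₂ = M/m₂ = 15
Find y₁ ≡ M₁⁻¹ (mod m₁): 4⁻¹ ≡ 4 (mod 15)
Find y₂ ≡ M₂⁻¹ (mod m₂): 15⁻¹ ≡ 3 (mod 4)
x = a₁·M₁·y₁ + a₂·M₂·y₂ = 5·4·4 + 0·15·3 = 80
Reduce mod 60: x ≡ 20
Check: 20 mod 15 = 5 ✓, 20 mod 4 = 0 ✓

x ≡ 20 (mod 60)


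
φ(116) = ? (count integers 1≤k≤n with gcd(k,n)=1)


Factor n: 116 = 2^2 × 29
φ(n) = n · ∏(1 - 1/p) over distinct primes p | n
φ(116) = 116 · (1 - 1/2) · (1 - 1/29) = 56

φ(116) = 56


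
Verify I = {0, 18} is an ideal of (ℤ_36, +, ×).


Check ideal conditions for I = {0, 18} in ℤ_36:
(1) I is an additive subgroup? Yes
(2) For r ∈ ℤ_36 and a ∈ I: r·a ∈ I? Yes

Yes, I is an ideal of ℤ_36


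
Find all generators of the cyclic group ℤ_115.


g generates ℤ_n iff gcd(g,n) = 1
Prime factors of 115: 5, 23
Generators are g ∈ {1,...,114} not divisible by any of these primes.
Generators: {1, 2, 3, 4, 6, 7, 8, 9, 11, 12, 13, 14, 16, 17, 18, 19, 21, 22, 24, 26, 27, 28, 29, 31, 32, 33, 34, 36, 37, 38, 39, 41, 42, 43, 44, 47, 48, 49, 51, 52, 53, 54, 56, 57, 58, 59, 61, 62, 63, 64, 66, 67, 68, 71, 72, 73, 74, 76, 77, 78, 79, 81, 82, 83, 84, 86, 87, 88, 89, 91, 93, 94, 96, 97, 98, 99, 101, 102, 103, 104, 106, 107, 108, 109, 111, 112, 113, 114}
Number of generators = φ(115) = 88

Generators of ℤ_115 = {1, 2, 3, 4, 6, 7, 8, 9, 11, 12, 13, 14, 16, 17, 18, 19, 21, 22, 24, 26, 27, 28, 29, 31, 32, 33, 34, 36, 37, 38, 39, 41, 42, 43, 44, 47, 48, 49, 51, 52, 53, 54, 56, 57, 58, 59, 61, 62, 63, 64, 66, 67, 68, 71, 72, 73, 74, 76, 77, 78, 79, 81, 82, 83, 84, 86, 87, 88, 89, 91, 93, 94, 96, 97, 98, 99, 101, 102, 103, 104, 106, 107, 108, 109, 111, 112, 113, 114}


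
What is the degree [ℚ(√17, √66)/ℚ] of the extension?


[ℚ(√17,√66):ℚ] = [ℚ(√17,√66):ℚ(√17)]·[ℚ(√17):ℚ] = 2·2 = 4

[ℚ(√17, √66)/ℚ] = 4


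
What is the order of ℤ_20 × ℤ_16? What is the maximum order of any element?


|ℤ_20 × ℤ_16| = 20 × 16 = 320
Max element order = lcm(20,16) = 80
Cyclic? No (gcd=4)

|ℤ_20×ℤ_16| = 320, max element order = 80


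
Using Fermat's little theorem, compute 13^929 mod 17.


Fermat's little theorem: if p is prime and gcd(a,p)=1, then a^(p-1) ≡ 1 (mod p)
p = 17 is prime, gcd(13,17) = 1
Reduce exponent: 929 mod 16 = 1
So 13^929 ≡ 13^1 (mod 17)
13^1 mod 17 = 13

13^929 ≡ 13 (mod 17)


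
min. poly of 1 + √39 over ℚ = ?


Let α = 1 + √39. Then α - 1 = √39, so (α - 1)² = 39, giving α² - 2α - 38 = 0. Degree 2 and α ∉ ℚ, so this is the minimal polynomial.

Minimal polynomial: x² - 2x - 38


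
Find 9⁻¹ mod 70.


Use the extended Euclidean algorithm to write 1 = 9·s + 70·t; then s mod 70 is the inverse.
Euclidean algorithm:
  9 = 0·70 + 9
  70 = 7·9 + 7
  9 = 1·7 + 2
  7 = 3·2 + 1
  2 = 2·1 + 0
gcd(9,70) = 1
Back-substitution gives: 9·(-31) + 70·(4) = 1
So 9⁻¹ ≡ -31 ≡ 39 (mod 70)
Check: 9 × 39 = 351 ≡ 1 (mod 70) ✓

9⁻¹ ≡ 39 (mod 70)


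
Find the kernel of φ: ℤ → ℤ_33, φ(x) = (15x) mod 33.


Kernel = preimage of identity
ker(φ) = {x ∈ ℤ : 15x ≡ 0 (mod 33)}. gcd(15,33) = 3, so 15x ≡ 0 (mod 33) ⟺ x ≡ 0 (mod 33/3 = 11). Hence ker(φ) = 11ℤ

ker(φ) = 11ℤ


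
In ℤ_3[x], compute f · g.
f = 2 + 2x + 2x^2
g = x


Expand and collect like terms; reduce coefficients mod 3:
x^0: 2·0 = 0 ≡ 0 (mod 3)
x^1: 2·1 + 2·0 = 2 ≡ 2 (mod 3)
x^2: 2·1 + 2·0 = 2 ≡ 2 (mod 3)
x^3: 2·1 = 2 ≡ 2 (mod 3)
Result: 2x + 2x^2 + 2x^3

f · g = 2x + 2x^2 + 2x^3


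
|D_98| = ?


|D_n| = 2n (n rotations and n reflections)
|D_98| = 2×98 = 196

|D_98| = 196


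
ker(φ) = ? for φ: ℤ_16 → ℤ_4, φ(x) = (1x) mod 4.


Kernel = preimage of identity
ker(φ) = {x ∈ ℤ_16 : 1x ≡ 0 (mod 4)}. Since 4 | 16, φ is well-defined. The kernel is the cyclic subgroup ⟨4⟩ of ℤ_16 (order 4), i.e. {0, 4, 8, 12}

ker(φ) = {0, 4, 8, 12}


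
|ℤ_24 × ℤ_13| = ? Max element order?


|ℤ_24 × ℤ_13| = 24 × 13 = 312
Max element order = lcm(24,13) = 312
Cyclic? Yes (gcd=1)

|ℤ_24×ℤ_13| = 312, max element order = 312


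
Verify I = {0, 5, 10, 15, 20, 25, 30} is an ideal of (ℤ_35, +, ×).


Check ideal conditions for I = {0, 5, 10, 15, 20, 25, 30} in ℤ_35:
(1) I is an additive subgroup? Yes
(2) For r ∈ ℤ_35 and a ∈ I: r·a ∈ I? Yes

Yes, I is an ideal of ℤ_35


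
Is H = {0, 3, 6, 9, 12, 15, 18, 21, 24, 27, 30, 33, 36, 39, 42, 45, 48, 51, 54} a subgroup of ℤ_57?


Subgroup test for H = {0, 3, 6, 9, 12, 15, 18, 21, 24, 27, 30, 33, 36, 39, 42, 45, 48, 51, 54} in (ℤ_57, +):
(1) 0 ∈ H? Yes
(2) Closure: for all a,b ∈ H, (a+b) mod 57 ∈ H? Yes
(3) Inverses: for all a ∈ H, -a mod 57 ∈ H? Yes

Yes, H is a subgroup of ℤ_57


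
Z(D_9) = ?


Z(G) = {g ∈ G | gx = xg for all x ∈ G}
For odd n, Z(D_n) = {e}: no nontrivial rotation commutes with all reflections

Z(D_9) = {e}


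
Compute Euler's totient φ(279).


Factor n: 279 = 3^2 × 31
φ(n) = n · ∏(1 - 1/p) over distinct primes p | n
φ(279) = 279 · (1 - 1/3) · (1 - 1/31) = 180

φ(279) = 180


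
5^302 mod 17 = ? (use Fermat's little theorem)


Fermat's little theorem: if p is prime and gcd(a,p)=1, then a^(p-1) ≡ 1 (mod p)
p = 17 is prime, gcd(5,17) = 1
Reduce exponent: 302 mod 16 = 14
So 5^302 ≡ 5^14 (mod 17)
5^14 mod 17 = 15

5^302 ≡ 15 (mod 17)


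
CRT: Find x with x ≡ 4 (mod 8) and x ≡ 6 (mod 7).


m₁ = 8, m₂ = 7, gcd = 1, so CRT applies. M = m₁·m₂ = 56
Let M₁ = M/m₁ = 7, M₂ = M/m₂ = 8
Find y₁ ≡ M₁⁻¹ (mod m₁): 7⁻¹ ≡ 7 (mod 8)
Find y₂ ≡ M₂⁻¹ (mod m₂): 8⁻¹ ≡ 1 (mod 7)
x = a₁·M₁·y₁ + a₂·M₂·y₂ = 4·7·7 + 6·8·1 = 244
Reduce mod 56: x ≡ 20
Check: 20 mod 8 = 4 ✓, 20 mod 7 = 6 ✓

x ≡ 20 (mod 56)


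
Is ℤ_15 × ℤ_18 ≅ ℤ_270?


Comparing ℤ_15 × ℤ_18 and ℤ_270:
gcd(15,18) = 3 ≠ 1. Max element order in ℤ_15×ℤ_18 is lcm(15,18) = 90 < 270, so it has no element of order 270

No, ℤ_15 × ℤ_18 ≇ ℤ_270


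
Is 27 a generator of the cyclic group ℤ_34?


g generates ℤ_n iff gcd(g, n) = 1
gcd(27, 34) = 1
Since gcd = 1, 27 is a generator.

Yes, 27 generates ℤ_34


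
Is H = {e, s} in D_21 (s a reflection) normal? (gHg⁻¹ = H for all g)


H = {e, s} in D_21 (s a reflection)
r·s·r⁻¹ = sr⁻² ≠ s for n ≥ 3, so {e, s} is not closed under conjugation

No, not a normal subgroup


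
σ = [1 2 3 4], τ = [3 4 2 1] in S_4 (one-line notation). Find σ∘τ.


σ∘τ: apply τ first, then σ
1 →τ 3 →σ 3
2 →τ 4 →σ 4
3 →τ 2 →σ 2
4 →τ 1 →σ 1

σ∘τ = [3 4 2 1]


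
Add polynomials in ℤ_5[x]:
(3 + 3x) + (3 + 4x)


Add coefficients mod 5:
x^0: 3 + 3 = 1 (mod 5)
x^1: 3 + 4 = 2 (mod 5)
Result: 1 + 2x

f + g = 1 + 2x


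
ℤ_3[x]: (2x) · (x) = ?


Expand and collect like terms; reduce coefficients mod 3:
x^0: 0·0 = 0 ≡ 0 (mod 3)
x^1: 0·1 + 2·0 = 0 ≡ 0 (mod 3)
x^2: 2·1 = 2 ≡ 2 (mod 3)
Result: 2x^2

f · g = 2x^2


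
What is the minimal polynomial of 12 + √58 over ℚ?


Let α = 12 + √58. Then α - 12 = √58, so (α - 12)² = 58, giving α² - 24α + 86 = 0. Degree 2 and α ∉ ℚ, so this is the minimal polynomial.

Minimal polynomial: x² - 24x + 86


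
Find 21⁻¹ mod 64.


Use the extended Euclidean algorithm to write 1 = 21·s + 64·t; then s mod 64 is the inverse.
Euclidean algorithm:
  21 = 0·64 + 21
  64 = 3·21 + 1
  21 = 21·1 + 0
gcd(21,64) = 1
Back-substitution gives: 21·(-3) + 64·(1) = 1
So 21⁻¹ ≡ -3 ≡ 61 (mod 64)
Check: 21 × 61 = 1281 ≡ 1 (mod 64) ✓

21⁻¹ ≡ 61 (mod 64)
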